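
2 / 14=1 / 7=0.14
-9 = -9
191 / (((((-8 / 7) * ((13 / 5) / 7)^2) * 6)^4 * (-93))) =-1032689787262109375 / 402712135027458048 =-2.56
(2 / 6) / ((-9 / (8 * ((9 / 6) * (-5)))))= 20 / 9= 2.22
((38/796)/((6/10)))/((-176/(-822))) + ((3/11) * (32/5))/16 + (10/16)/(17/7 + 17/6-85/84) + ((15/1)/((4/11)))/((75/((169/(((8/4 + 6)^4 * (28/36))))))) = 14018477327/21339422720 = 0.66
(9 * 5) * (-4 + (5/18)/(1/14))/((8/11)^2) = -605/64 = -9.45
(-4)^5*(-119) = 121856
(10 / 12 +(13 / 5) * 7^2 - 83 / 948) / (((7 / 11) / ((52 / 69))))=12408539 / 81765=151.76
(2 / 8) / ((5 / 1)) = 1 / 20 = 0.05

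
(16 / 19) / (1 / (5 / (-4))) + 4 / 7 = -64 / 133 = -0.48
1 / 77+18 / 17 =1403 / 1309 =1.07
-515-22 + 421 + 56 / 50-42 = -3922 / 25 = -156.88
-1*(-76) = 76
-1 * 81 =-81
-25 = -25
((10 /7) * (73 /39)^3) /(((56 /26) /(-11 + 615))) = 587415670 /223587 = 2627.24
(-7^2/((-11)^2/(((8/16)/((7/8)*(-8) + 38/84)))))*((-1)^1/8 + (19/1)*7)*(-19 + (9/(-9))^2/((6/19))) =-6927571/106480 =-65.06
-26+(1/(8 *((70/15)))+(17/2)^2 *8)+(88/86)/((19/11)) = 50566867/91504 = 552.62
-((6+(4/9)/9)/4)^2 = -60025/26244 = -2.29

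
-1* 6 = -6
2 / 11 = 0.18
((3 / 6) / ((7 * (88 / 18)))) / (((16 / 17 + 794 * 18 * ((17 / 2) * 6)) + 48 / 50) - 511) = 3825 / 190690643528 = 0.00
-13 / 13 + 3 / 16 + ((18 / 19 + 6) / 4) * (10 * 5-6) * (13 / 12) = 24921 / 304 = 81.98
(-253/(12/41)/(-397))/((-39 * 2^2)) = -10373/743184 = -0.01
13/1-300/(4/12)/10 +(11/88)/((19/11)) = -11693/152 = -76.93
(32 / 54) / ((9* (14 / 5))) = 40 / 1701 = 0.02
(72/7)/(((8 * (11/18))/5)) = 810/77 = 10.52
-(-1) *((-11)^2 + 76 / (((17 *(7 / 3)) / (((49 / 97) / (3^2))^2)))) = 522592519 / 4318731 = 121.01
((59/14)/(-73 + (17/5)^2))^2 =2175625/462422016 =0.00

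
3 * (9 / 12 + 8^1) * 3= 315 / 4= 78.75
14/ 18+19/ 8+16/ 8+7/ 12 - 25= -1387/ 72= -19.26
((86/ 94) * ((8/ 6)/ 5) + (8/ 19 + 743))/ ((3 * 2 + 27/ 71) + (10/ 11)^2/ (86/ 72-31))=117.07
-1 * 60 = -60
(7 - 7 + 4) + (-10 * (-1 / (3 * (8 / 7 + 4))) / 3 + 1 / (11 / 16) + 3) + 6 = 26143 / 1782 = 14.67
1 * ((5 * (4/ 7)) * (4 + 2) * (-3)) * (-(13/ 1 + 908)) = 331560/ 7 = 47365.71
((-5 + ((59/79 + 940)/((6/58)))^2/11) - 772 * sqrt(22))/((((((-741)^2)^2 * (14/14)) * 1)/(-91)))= -0.00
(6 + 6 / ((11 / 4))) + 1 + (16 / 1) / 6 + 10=721 / 33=21.85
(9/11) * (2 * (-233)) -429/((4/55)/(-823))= 213588759/44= 4854289.98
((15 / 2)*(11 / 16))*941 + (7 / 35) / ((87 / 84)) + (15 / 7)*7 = 22583921 / 4640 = 4867.22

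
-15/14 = -1.07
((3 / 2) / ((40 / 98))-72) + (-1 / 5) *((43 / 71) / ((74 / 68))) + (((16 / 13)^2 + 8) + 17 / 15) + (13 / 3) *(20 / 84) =-63498346241 / 1118786760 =-56.76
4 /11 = 0.36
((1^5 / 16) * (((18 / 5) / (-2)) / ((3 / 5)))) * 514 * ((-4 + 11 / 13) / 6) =10537 / 208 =50.66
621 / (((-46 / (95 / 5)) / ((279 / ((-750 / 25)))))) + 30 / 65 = 620337 / 260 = 2385.91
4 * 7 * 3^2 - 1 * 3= 249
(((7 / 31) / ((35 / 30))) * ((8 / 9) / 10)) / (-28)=-2 / 3255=-0.00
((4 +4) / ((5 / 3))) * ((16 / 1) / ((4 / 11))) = 1056 / 5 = 211.20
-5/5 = -1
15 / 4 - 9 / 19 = 249 / 76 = 3.28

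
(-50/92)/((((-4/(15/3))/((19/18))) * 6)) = 2375/19872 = 0.12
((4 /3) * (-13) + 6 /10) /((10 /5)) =-251 /30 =-8.37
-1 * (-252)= 252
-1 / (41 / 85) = -85 / 41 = -2.07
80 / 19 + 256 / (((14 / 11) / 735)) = 147844.21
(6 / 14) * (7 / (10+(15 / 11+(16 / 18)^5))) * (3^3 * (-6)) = -315675954 / 7741573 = -40.78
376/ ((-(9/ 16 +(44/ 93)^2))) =-52032384/ 108817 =-478.16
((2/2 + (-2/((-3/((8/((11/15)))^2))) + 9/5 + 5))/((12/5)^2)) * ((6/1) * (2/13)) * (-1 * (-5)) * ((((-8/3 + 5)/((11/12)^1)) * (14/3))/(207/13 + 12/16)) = 172215400/3461931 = 49.75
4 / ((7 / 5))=20 / 7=2.86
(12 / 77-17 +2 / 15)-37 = -62036 / 1155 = -53.71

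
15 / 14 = 1.07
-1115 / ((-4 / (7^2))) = 54635 / 4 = 13658.75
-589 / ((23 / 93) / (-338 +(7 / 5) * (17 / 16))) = 1474651617 / 1840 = 801441.10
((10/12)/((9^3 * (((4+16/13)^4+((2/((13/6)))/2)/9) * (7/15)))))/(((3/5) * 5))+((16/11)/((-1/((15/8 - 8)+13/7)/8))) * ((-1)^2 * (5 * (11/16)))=111766612079845/654699815532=170.71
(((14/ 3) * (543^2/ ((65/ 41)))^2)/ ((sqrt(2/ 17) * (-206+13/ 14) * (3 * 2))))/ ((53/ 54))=-4773883899257046 * sqrt(34)/ 71432075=-389688908.91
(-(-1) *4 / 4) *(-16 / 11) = -16 / 11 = -1.45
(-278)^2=77284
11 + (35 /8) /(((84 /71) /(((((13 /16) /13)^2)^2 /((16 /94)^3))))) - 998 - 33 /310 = -492846616193633 /499289948160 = -987.10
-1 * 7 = -7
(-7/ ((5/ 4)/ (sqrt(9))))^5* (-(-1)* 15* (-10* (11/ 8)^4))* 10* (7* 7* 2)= 17579824885854/ 25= 703192995434.16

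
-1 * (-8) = 8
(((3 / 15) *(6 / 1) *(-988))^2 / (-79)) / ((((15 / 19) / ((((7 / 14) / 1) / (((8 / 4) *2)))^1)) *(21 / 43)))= -398754824 / 69125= -5768.61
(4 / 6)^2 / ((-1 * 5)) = -4 / 45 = -0.09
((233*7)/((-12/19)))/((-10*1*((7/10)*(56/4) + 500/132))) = 17941/944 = 19.01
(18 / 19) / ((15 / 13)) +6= 648 / 95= 6.82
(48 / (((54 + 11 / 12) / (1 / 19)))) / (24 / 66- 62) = -1056 / 1414873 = -0.00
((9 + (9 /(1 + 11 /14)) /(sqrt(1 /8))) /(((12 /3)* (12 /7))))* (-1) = -147* sqrt(2) /100-21 /16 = -3.39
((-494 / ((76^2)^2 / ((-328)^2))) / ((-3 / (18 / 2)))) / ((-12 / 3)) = -65559 / 54872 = -1.19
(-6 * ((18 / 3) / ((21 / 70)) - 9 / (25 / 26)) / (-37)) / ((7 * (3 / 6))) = 456 / 925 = 0.49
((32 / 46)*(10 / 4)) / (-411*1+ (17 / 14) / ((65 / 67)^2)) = -2366000 / 557389751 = -0.00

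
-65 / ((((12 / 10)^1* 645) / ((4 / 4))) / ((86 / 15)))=-13 / 27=-0.48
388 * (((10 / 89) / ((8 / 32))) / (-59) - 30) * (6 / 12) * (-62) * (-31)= -58752810760 / 5251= -11188880.36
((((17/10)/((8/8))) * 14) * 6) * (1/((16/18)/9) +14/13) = 1599.63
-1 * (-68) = 68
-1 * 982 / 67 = -982 / 67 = -14.66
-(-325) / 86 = 325 / 86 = 3.78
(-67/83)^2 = 4489/6889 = 0.65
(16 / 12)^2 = 1.78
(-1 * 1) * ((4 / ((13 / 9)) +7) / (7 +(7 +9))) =-127 / 299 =-0.42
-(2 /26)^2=-1 /169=-0.01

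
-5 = -5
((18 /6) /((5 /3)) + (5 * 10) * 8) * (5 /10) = 2009 /10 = 200.90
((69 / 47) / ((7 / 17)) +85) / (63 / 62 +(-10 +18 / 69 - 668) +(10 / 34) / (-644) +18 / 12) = -1412726792 / 10770648733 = -0.13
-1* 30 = -30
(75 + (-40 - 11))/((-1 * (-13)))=24/13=1.85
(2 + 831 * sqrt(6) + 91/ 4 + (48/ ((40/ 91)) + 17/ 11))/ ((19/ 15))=89427/ 836 + 12465 * sqrt(6)/ 19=1713.96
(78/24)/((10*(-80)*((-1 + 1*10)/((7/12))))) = -91/345600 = -0.00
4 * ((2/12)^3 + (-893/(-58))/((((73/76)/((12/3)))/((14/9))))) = 45609413/114318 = 398.97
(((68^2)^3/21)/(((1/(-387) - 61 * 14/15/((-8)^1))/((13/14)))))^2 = 9512074321423852795173273600/25189181521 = 377625383083357422.73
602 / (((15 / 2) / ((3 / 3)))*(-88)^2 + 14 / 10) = 0.01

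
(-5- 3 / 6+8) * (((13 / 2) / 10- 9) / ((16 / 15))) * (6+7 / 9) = -50935 / 384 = -132.64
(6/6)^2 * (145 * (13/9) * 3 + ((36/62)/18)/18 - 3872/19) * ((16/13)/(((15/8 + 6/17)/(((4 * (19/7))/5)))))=19588495616/38464335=509.26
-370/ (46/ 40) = -7400/ 23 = -321.74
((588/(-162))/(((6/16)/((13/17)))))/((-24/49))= 62426/4131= 15.11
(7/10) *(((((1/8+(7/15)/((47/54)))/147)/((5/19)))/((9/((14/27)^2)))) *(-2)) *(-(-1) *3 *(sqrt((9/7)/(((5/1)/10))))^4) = -47234/3331125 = -0.01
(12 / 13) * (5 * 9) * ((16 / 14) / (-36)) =-120 / 91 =-1.32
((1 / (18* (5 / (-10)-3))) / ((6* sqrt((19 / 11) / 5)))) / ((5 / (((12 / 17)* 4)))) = -8* sqrt(1045) / 101745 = -0.00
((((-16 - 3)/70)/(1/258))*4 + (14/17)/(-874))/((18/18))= -72834161/260015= -280.12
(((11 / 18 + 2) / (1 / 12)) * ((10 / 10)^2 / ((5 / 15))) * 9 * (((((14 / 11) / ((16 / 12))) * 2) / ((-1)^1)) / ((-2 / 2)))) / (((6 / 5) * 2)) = 672.95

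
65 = 65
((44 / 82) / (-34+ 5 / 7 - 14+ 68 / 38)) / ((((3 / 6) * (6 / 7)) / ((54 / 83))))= -0.02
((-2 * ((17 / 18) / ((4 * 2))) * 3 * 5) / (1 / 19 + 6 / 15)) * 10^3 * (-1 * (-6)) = -2018750 / 43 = -46947.67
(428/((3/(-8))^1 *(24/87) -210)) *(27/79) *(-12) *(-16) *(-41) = 293121792/53483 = 5480.65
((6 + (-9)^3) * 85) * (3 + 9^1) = -737460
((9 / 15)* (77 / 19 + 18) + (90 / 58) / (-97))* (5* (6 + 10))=56506656 / 53447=1057.25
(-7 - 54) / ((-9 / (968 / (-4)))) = -14762 / 9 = -1640.22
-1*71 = -71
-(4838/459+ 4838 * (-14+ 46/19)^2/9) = -11943865718/165699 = -72081.70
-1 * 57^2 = -3249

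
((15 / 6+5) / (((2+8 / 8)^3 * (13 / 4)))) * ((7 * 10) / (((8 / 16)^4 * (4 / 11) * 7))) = 4400 / 117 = 37.61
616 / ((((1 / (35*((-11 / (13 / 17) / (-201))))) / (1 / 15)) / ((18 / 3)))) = 1612688 / 2613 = 617.18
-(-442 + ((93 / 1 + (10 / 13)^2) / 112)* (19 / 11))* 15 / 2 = 1375911195 / 416416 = 3304.17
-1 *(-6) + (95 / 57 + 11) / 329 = 5960 / 987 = 6.04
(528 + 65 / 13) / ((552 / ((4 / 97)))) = 533 / 13386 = 0.04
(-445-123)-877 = -1445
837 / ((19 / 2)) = 1674 / 19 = 88.11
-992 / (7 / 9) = -8928 / 7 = -1275.43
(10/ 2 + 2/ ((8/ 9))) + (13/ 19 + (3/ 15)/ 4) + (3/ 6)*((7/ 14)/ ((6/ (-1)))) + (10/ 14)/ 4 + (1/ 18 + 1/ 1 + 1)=487259/ 47880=10.18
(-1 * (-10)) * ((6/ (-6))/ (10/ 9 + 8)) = -45/ 41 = -1.10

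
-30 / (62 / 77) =-37.26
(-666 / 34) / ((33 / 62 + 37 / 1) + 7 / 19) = -0.52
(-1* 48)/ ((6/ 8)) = -64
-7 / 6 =-1.17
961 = 961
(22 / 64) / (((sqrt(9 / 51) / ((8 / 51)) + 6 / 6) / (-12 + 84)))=-1584 / 395 + 594 * sqrt(51) / 395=6.73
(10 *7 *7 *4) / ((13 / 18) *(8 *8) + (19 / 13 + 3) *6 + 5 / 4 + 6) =917280 / 37553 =24.43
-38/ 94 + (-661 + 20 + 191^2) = 1684461/ 47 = 35839.60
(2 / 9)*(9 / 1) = 2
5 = 5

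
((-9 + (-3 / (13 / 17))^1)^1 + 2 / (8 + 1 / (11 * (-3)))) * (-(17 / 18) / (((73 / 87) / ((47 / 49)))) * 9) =1505860119 / 12229763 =123.13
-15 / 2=-7.50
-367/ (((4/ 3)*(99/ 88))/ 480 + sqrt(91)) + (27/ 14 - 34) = -37580800*sqrt(91)/ 9318399 - 4182316991/ 130457586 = -70.53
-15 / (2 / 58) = -435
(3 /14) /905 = 3 /12670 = 0.00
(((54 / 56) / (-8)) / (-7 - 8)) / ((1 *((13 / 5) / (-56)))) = -9 / 52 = -0.17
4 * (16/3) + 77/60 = 1357/60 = 22.62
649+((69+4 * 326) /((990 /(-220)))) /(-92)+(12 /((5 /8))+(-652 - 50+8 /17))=-1056157 /35190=-30.01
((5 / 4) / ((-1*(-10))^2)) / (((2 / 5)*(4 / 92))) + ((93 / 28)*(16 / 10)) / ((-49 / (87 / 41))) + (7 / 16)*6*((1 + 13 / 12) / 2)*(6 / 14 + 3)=22193921 / 2250080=9.86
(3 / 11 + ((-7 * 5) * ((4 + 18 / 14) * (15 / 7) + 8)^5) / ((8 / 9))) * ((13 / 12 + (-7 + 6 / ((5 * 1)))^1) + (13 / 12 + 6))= -8922615672293525729 / 35511174160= -251262197.98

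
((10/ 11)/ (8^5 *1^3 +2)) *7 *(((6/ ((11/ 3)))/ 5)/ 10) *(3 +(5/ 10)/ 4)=63/ 3172136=0.00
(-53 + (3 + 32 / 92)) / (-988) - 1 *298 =-297.95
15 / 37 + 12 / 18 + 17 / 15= 408 / 185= 2.21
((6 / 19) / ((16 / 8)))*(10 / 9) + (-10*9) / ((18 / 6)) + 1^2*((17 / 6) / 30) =-29.73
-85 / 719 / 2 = -85 / 1438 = -0.06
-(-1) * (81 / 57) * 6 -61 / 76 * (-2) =385 / 38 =10.13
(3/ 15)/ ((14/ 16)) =8/ 35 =0.23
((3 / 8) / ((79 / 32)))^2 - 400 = -399.98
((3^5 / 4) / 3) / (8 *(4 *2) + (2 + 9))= 0.27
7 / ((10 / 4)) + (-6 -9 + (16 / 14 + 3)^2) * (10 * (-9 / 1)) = -191.89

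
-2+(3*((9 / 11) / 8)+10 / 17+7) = 8819 / 1496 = 5.90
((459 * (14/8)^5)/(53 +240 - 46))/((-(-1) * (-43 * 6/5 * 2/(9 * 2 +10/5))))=-5.91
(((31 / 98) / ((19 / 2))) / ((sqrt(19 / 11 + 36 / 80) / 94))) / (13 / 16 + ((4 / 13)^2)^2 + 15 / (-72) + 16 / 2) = 7989768384 * sqrt(26345) / 5265757318969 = 0.25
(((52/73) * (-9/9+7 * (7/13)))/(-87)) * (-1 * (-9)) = -432/2117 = -0.20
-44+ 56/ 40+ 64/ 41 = -8413/ 205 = -41.04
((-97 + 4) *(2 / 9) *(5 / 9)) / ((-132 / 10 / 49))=42.62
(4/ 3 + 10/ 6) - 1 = 2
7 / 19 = 0.37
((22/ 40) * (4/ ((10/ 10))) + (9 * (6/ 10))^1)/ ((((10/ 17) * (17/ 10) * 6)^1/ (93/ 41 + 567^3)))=47333147548/ 205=230893402.67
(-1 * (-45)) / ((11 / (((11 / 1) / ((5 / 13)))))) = 117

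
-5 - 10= -15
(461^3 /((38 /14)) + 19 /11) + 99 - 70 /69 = 520527635611 /14421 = 36095113.77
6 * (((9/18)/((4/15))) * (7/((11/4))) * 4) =1260/11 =114.55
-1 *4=-4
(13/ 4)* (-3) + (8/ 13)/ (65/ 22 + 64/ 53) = -9.60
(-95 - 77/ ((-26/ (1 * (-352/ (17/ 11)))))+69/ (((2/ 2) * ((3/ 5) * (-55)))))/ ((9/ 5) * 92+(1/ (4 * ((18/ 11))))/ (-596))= -402475939200/ 86376057911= -4.66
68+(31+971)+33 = 1103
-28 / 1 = -28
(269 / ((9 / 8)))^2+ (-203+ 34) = 4617415 / 81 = 57005.12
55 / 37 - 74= -2683 / 37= -72.51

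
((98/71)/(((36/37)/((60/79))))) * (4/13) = 0.33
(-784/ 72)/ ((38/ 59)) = -16.91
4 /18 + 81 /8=745 /72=10.35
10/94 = 5/47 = 0.11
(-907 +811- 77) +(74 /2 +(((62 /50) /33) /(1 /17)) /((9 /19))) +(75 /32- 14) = -34762709 /237600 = -146.31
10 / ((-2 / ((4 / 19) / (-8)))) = 5 / 38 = 0.13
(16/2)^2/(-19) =-64/19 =-3.37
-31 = -31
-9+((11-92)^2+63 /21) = 6555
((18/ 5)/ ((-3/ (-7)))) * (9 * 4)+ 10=1562/ 5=312.40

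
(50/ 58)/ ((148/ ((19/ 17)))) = 475/ 72964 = 0.01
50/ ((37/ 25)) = 1250/ 37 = 33.78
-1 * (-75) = 75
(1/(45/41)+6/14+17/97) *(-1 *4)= -185156/30555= -6.06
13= 13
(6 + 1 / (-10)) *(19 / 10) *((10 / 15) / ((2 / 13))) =14573 / 300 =48.58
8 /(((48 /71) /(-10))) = -355 /3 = -118.33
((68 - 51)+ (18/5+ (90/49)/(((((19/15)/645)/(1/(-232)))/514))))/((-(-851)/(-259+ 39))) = 12185691782/22976149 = 530.36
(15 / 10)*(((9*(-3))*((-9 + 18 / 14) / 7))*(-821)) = -1795527 / 49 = -36643.41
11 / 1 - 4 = 7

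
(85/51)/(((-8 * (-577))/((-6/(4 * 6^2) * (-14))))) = 35/166176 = 0.00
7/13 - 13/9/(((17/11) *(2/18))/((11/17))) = -18426/3757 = -4.90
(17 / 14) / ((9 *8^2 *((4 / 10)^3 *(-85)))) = -25 / 64512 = -0.00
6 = 6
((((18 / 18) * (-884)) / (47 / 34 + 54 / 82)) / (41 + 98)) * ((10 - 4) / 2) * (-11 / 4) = 10166442 / 395455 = 25.71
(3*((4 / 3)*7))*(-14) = -392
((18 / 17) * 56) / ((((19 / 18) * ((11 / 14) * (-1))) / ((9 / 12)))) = -53.62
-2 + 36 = 34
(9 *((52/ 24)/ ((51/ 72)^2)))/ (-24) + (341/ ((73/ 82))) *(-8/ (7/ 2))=-129535436/ 147679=-877.14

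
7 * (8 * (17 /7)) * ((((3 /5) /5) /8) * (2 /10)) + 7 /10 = 1.11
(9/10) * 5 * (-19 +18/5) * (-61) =42273/10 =4227.30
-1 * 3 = -3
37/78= 0.47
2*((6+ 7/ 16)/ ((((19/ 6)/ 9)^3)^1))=295.58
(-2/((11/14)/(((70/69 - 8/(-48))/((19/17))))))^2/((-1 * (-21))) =214996348/623895723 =0.34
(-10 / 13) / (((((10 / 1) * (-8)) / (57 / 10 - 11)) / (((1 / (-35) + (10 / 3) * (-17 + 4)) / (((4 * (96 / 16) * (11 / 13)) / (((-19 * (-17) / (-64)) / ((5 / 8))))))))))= -77942807 / 88704000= -0.88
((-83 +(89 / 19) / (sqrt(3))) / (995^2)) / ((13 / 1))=-83 / 12870325 +89 * sqrt(3) / 733608525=-0.00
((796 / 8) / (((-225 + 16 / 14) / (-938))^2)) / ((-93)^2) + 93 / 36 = 236613136085 / 84950097444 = 2.79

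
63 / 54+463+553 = 6103 / 6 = 1017.17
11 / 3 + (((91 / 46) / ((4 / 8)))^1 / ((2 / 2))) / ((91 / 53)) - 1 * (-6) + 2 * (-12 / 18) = 734 / 69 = 10.64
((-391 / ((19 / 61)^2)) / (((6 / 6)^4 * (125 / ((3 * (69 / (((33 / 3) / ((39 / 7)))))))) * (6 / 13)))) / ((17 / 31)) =-92812452759 / 6949250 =-13355.75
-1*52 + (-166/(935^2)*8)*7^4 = -48648228/874225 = -55.65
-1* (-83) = 83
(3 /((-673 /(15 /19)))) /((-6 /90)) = 675 /12787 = 0.05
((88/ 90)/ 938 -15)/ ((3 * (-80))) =316553/ 5065200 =0.06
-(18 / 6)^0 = -1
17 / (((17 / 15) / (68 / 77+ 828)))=957360 / 77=12433.25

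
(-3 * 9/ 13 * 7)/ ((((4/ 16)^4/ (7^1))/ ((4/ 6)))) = -225792/ 13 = -17368.62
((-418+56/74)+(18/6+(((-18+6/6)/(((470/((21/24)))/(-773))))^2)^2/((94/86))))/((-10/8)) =-113769729772871906864551/434471181260800000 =-261857.94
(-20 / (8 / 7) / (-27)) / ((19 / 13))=455 / 1026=0.44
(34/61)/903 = 0.00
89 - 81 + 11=19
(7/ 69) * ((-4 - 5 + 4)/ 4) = -35/ 276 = -0.13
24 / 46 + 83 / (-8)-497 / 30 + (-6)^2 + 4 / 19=9.79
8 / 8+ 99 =100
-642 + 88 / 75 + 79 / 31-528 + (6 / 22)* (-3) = -29848492 / 25575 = -1167.10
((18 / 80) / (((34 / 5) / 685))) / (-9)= -685 / 272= -2.52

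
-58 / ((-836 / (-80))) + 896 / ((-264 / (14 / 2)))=-18376 / 627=-29.31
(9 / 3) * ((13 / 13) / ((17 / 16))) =48 / 17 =2.82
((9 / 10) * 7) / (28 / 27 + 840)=243 / 32440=0.01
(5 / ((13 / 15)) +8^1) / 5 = 179 / 65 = 2.75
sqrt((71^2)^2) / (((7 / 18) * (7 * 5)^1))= 90738 / 245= 370.36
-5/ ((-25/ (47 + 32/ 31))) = 1489/ 155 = 9.61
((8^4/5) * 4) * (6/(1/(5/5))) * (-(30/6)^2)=-491520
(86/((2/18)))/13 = 774/13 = 59.54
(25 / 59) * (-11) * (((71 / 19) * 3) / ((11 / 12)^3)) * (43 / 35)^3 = -29263664448 / 232624315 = -125.80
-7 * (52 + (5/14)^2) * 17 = -173689/28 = -6203.18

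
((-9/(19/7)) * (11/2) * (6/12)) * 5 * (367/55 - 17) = 8946/19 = 470.84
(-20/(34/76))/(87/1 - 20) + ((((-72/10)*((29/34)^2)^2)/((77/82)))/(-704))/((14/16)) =-1753567853437/2654250608240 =-0.66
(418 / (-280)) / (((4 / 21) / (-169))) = 105963 / 80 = 1324.54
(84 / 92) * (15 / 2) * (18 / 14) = 405 / 46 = 8.80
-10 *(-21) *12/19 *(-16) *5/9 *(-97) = 2172800/19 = 114357.89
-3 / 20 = -0.15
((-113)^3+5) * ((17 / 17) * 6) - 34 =-8657386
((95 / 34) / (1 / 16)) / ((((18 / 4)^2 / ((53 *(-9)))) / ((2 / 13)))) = -322240 / 1989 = -162.01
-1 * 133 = -133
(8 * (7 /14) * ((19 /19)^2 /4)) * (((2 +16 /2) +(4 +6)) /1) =20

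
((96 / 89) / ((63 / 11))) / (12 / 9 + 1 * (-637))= -352 / 1188061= -0.00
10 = 10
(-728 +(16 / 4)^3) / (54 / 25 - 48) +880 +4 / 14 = 3588926 / 4011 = 894.77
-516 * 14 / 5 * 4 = -28896 / 5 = -5779.20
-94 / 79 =-1.19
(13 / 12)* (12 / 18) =13 / 18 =0.72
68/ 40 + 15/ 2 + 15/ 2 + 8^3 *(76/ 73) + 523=783101/ 730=1072.74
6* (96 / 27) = 21.33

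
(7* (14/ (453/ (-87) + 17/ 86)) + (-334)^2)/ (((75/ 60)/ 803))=71651006.54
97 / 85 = 1.14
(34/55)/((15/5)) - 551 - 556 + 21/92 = -16797667/15180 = -1106.57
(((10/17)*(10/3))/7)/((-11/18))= -600/1309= -0.46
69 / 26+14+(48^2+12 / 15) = 301789 / 130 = 2321.45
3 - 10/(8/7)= -23/4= -5.75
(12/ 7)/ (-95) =-12/ 665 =-0.02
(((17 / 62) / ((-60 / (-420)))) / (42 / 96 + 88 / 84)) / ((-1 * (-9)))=0.14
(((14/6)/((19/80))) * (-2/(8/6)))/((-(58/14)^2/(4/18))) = 27440/143811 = 0.19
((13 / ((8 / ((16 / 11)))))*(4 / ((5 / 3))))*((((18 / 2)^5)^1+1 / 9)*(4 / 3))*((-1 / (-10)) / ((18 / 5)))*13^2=9340624592 / 4455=2096660.96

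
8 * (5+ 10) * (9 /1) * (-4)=-4320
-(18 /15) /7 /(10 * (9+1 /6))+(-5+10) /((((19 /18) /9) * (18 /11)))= 4764033 /182875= 26.05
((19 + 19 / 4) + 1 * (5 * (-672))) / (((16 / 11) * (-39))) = 146795 / 2496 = 58.81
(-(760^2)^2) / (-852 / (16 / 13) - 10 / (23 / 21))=475664480.30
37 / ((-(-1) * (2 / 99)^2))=362637 / 4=90659.25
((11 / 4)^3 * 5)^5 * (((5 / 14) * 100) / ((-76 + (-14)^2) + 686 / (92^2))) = 863189172508156007421875 / 238725086838784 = 3615829337.16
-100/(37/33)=-3300/37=-89.19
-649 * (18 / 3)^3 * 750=-105138000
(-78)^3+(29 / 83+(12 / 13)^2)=-6656524051 / 14027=-474550.80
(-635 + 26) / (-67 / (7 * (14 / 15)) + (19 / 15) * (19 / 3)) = 2685690 / 9847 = 272.74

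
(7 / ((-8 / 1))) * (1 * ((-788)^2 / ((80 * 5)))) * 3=-814989 / 200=-4074.94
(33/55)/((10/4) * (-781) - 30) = -6/19825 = -0.00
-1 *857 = -857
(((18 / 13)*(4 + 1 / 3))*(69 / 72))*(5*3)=345 / 4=86.25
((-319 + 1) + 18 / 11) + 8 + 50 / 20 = -305.86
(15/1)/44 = 15/44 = 0.34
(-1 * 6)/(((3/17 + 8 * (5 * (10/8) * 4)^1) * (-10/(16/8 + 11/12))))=119/13612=0.01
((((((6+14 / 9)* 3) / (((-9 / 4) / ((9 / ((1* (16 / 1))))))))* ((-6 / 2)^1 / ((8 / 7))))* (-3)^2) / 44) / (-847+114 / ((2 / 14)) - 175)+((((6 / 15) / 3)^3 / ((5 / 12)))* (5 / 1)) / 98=-8253901 / 620928000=-0.01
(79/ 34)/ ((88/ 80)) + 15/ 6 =1725/ 374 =4.61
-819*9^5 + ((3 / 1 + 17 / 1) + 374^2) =-48221235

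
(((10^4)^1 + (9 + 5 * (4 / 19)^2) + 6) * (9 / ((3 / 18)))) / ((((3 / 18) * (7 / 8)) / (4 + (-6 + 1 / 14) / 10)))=223507008504 / 17689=12635367.09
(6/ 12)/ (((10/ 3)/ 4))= 0.60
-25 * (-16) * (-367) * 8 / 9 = -130488.89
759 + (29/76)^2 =4384825/5776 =759.15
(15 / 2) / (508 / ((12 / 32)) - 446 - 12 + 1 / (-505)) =22725 / 2716894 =0.01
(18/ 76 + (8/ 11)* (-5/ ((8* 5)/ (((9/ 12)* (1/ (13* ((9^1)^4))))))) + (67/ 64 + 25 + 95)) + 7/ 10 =231947801281/ 1901465280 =121.98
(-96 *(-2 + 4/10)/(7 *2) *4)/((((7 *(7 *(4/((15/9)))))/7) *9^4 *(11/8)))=1024/3536379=0.00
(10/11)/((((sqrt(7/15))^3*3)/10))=500*sqrt(105)/539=9.51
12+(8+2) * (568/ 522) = 5972/ 261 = 22.88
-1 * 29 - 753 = -782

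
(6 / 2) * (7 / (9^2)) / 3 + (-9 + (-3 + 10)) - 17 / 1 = -1532 / 81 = -18.91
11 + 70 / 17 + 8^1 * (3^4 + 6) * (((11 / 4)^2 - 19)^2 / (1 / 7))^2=81277179497335 / 139264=583619452.96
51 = 51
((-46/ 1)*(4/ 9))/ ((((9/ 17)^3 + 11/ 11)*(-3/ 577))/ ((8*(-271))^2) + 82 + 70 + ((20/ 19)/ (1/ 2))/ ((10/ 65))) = -23290701067601152/ 188750612883929211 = -0.12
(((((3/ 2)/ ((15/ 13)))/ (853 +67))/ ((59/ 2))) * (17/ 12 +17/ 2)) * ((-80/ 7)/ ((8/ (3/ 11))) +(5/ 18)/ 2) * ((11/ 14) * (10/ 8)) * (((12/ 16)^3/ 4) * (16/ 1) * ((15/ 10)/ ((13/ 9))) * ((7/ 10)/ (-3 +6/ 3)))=63801/ 444661760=0.00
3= 3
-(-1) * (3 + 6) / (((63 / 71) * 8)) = 71 / 56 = 1.27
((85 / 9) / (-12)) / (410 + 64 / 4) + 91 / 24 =87181 / 23004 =3.79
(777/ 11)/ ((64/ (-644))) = -125097/ 176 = -710.78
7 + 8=15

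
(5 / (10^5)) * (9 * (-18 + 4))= -0.01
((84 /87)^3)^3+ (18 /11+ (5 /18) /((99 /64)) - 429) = -5512299004226748121 /12925867064499279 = -426.45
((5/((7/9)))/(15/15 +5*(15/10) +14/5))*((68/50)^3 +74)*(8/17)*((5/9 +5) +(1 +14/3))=1932015264/8404375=229.88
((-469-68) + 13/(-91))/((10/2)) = -752/7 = -107.43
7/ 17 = 0.41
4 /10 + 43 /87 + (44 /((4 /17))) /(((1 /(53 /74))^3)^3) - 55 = -1297675838627124814379 /28945078687159549440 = -44.83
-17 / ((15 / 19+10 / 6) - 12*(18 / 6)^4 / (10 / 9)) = 4845 / 248618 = 0.02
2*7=14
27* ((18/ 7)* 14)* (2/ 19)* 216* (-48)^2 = 967458816/ 19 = 50918885.05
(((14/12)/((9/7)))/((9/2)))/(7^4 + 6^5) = 49/2473011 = 0.00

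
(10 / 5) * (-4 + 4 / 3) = -16 / 3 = -5.33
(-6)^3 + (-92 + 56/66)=-10136/33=-307.15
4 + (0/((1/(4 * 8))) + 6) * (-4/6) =0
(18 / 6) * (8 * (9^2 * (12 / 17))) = 23328 / 17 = 1372.24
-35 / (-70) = 1 / 2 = 0.50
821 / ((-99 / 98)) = -80458 / 99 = -812.71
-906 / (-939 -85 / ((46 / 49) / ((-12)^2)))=0.06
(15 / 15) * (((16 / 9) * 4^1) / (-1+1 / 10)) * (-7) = 4480 / 81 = 55.31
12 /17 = 0.71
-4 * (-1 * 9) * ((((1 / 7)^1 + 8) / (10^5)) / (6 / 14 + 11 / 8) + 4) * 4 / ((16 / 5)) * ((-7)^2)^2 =109126681713 / 252500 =432184.88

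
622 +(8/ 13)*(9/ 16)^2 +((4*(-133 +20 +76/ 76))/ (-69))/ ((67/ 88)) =1212985343/ 1923168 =630.72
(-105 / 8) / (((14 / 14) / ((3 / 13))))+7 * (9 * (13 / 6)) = 133.47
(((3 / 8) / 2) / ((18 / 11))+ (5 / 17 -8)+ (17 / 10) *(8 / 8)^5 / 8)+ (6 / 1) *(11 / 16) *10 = 276389 / 8160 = 33.87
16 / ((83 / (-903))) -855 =-85413 / 83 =-1029.07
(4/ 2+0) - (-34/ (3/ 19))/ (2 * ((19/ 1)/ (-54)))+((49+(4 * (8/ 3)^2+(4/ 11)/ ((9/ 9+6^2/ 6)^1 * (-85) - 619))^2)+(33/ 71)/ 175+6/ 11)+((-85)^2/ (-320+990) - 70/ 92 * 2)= 77976364022644035569/ 138285550569508650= 563.88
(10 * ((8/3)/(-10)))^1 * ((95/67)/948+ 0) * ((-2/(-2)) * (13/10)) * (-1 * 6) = 0.03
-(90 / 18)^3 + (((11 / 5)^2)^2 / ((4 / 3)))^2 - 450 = -1664520071 / 6250000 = -266.32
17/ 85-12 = -59/ 5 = -11.80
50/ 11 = 4.55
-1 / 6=-0.17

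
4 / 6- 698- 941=-1638.33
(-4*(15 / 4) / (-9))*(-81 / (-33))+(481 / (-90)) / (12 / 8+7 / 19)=43246 / 35145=1.23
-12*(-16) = 192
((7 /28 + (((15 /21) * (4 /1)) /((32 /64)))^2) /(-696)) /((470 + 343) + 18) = -6449 /113361696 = -0.00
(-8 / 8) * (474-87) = -387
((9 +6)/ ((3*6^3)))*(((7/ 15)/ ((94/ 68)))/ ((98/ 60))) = 0.00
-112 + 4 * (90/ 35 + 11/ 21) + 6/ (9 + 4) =-27070/ 273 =-99.16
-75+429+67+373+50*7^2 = 3244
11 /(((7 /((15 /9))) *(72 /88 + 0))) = 605 /189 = 3.20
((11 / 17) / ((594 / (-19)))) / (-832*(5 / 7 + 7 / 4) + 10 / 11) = 1463 / 144862236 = 0.00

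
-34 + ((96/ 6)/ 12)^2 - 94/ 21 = -2312/ 63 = -36.70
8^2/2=32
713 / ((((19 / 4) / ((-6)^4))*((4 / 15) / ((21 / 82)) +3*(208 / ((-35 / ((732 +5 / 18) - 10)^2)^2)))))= 9902375582400 / 7056737886523847407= 0.00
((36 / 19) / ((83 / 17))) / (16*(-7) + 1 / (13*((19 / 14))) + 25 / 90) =-143208 / 41206595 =-0.00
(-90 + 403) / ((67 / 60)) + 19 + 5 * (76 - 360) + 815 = -20482 / 67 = -305.70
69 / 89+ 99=8880 / 89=99.78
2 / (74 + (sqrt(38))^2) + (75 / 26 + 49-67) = -10991 / 728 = -15.10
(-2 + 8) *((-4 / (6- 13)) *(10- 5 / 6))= 220 / 7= 31.43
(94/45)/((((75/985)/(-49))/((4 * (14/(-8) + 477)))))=-1724933182/675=-2555456.57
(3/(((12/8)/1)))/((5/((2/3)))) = 4/15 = 0.27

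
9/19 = 0.47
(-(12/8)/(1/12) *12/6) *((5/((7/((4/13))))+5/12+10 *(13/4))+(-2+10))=-134763/91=-1480.91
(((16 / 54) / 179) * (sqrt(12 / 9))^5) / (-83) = -0.00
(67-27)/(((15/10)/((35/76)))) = 700/57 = 12.28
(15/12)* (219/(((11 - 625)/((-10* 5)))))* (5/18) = 45625/7368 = 6.19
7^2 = 49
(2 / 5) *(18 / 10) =18 / 25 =0.72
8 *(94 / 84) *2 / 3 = 376 / 63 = 5.97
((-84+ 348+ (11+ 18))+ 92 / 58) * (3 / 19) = 46.51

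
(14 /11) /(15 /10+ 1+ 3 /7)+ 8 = 3804 /451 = 8.43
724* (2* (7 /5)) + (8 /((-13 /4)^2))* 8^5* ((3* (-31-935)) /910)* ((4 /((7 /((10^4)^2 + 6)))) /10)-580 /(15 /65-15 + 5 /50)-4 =-331139480295180554612 /733193825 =-451639756097.48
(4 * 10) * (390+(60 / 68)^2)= 4517400 / 289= 15631.14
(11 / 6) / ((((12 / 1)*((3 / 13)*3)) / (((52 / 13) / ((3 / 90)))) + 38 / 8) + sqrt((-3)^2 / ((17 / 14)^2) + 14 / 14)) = 517827310 / 944849403-6320600*sqrt(2053) / 944849403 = 0.24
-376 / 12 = -94 / 3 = -31.33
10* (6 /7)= 60 /7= 8.57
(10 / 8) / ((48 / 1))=5 / 192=0.03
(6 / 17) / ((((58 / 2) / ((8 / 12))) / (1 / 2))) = 2 / 493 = 0.00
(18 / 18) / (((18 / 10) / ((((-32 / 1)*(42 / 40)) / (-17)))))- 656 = -33400 / 51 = -654.90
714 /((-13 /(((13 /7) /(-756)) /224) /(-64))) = -17 /441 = -0.04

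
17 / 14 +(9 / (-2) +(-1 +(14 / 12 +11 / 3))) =23 / 42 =0.55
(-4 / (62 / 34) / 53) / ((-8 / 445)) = 7565 / 3286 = 2.30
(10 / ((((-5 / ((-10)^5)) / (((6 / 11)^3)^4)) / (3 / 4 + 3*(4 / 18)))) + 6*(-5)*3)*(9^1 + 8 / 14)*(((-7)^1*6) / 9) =-14931907711181580 / 3138428376721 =-4757.77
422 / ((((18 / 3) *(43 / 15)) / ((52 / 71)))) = 54860 / 3053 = 17.97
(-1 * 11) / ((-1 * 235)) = 11 / 235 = 0.05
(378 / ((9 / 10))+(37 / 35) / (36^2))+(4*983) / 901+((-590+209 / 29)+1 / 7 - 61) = -37128507661 / 169315920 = -219.29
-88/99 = -8/9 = -0.89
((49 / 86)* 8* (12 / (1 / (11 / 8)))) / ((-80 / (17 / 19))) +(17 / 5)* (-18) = -405501 / 6536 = -62.04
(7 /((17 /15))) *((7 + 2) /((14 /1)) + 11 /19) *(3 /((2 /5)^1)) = 73125 /1292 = 56.60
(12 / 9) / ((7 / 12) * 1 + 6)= 16 / 79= 0.20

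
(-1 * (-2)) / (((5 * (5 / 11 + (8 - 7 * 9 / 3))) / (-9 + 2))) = 77 / 345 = 0.22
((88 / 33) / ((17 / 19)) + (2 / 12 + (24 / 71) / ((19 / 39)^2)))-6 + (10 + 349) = 311606915 / 871454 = 357.57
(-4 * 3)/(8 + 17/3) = -36/41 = -0.88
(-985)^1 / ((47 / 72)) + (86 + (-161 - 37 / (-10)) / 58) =-38863171 / 27260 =-1425.65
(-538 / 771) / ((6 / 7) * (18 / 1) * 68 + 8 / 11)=-20713 / 31163820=-0.00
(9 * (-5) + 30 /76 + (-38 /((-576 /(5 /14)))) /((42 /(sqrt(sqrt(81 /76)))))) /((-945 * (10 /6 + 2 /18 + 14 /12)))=-19^(3 /4) * sqrt(2) /62826624 + 113 /7049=0.02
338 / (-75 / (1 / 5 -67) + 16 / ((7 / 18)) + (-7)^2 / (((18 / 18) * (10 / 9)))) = 1975610 / 504807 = 3.91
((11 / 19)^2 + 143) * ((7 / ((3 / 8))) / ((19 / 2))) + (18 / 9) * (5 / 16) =15488503 / 54872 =282.27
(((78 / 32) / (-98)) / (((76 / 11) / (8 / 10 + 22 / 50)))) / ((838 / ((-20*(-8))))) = -13299 / 15603560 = -0.00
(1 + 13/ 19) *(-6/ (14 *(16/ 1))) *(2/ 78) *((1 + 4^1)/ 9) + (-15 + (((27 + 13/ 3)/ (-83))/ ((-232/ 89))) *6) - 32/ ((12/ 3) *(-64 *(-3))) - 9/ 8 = -573006025/ 37455327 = -15.30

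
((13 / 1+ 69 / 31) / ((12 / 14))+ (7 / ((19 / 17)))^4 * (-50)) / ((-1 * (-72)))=-466133721179 / 436314708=-1068.34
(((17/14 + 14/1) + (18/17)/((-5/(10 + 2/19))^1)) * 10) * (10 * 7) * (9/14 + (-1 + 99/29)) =107898015/3857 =27974.60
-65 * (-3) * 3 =585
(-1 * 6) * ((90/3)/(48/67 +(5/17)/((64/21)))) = -4373760/19753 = -221.42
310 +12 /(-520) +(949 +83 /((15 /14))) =521213 /390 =1336.44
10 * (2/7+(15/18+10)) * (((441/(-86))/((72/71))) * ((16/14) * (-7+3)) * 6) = 663140/43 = 15421.86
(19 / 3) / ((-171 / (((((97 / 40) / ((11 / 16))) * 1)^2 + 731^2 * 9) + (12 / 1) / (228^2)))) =-63022004712877 / 353816100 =-178120.79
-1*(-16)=16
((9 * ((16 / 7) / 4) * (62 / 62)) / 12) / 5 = 3 / 35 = 0.09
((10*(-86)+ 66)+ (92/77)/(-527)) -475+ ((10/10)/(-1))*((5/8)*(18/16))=-3297496007/2597056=-1269.71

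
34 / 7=4.86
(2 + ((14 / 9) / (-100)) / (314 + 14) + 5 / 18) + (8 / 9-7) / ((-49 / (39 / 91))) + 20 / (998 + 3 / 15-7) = 7023461741 / 2986981200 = 2.35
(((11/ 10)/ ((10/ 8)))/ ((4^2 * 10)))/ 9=11/ 18000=0.00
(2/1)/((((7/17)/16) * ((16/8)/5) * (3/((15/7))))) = 6800/49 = 138.78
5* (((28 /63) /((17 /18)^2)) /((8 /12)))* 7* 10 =261.59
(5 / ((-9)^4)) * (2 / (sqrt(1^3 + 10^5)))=10 * sqrt(100001) / 656106561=0.00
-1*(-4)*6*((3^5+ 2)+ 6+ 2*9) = 6456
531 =531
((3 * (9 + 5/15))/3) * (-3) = -28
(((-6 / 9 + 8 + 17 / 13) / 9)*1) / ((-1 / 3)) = -337 / 117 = -2.88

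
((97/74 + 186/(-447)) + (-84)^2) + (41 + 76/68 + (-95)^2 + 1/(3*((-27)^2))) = 6609807735443/409935654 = 16124.01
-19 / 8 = -2.38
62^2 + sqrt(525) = 5 * sqrt(21) + 3844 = 3866.91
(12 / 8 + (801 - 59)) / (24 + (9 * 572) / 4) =1487 / 2622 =0.57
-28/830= -14/415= -0.03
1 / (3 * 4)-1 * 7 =-83 / 12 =-6.92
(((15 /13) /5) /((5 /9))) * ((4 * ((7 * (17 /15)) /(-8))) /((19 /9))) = -9639 /12350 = -0.78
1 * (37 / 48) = 37 / 48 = 0.77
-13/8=-1.62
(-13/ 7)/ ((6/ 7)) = -13/ 6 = -2.17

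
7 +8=15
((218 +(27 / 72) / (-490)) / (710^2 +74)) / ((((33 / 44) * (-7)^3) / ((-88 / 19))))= 0.00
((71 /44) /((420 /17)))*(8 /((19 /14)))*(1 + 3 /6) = 1207 /2090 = 0.58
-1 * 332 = -332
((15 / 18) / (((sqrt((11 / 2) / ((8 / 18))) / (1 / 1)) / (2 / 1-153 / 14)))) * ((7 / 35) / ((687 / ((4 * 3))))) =-250 * sqrt(22) / 158697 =-0.01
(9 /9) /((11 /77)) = 7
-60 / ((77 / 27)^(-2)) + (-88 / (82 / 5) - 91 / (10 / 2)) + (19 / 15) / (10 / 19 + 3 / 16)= -1102118533 / 2161971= -509.77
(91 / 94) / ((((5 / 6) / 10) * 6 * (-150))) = -91 / 7050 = -0.01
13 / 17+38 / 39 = 1.74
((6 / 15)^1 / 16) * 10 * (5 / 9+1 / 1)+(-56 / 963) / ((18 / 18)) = 637 / 1926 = 0.33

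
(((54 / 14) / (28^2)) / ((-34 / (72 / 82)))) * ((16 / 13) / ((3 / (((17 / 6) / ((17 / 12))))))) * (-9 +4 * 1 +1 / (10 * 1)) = 0.00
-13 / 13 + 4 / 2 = 1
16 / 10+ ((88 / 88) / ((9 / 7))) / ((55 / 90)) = 158 / 55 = 2.87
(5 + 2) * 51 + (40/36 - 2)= 356.11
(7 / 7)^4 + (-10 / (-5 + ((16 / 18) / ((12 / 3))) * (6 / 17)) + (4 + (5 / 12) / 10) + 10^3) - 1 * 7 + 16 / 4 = 6048539 / 6024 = 1004.07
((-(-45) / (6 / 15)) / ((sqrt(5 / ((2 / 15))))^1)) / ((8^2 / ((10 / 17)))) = 75* sqrt(6) / 1088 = 0.17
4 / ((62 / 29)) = 58 / 31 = 1.87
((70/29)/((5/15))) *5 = 36.21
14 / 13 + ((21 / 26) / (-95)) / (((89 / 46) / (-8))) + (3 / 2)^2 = 3.36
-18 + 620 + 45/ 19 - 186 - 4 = 7873/ 19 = 414.37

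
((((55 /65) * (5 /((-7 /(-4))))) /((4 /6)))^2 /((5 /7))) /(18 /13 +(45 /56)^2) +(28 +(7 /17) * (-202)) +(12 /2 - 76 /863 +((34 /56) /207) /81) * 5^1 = -47155313601421 /2849474723004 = -16.55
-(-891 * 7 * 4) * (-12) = -299376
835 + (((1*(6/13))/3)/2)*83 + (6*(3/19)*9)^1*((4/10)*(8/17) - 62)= 6599946/20995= 314.36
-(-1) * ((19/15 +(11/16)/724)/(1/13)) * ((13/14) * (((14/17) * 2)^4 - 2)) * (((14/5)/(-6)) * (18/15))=-8331016162963/181407612000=-45.92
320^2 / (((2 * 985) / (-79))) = -808960 / 197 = -4106.40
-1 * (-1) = 1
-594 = -594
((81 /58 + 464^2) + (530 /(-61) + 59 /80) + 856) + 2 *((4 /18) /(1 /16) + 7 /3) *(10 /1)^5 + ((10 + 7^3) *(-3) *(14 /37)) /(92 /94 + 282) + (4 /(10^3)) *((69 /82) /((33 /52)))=14072479317716739847 /10095601626000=1393921.81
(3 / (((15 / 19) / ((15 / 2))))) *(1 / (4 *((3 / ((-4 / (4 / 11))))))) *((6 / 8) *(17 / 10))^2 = -543609 / 12800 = -42.47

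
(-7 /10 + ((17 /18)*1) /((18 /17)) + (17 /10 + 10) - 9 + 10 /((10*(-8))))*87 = 51997 /216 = 240.73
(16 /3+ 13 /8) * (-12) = -167 /2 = -83.50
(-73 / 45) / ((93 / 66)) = -1606 / 1395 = -1.15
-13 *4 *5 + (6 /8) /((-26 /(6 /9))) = -13521 /52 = -260.02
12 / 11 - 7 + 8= 23 / 11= 2.09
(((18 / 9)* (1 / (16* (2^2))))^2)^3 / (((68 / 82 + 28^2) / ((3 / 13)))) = 41 / 149720412454912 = 0.00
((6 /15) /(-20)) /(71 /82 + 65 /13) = -41 /12025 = -0.00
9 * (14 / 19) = 126 / 19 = 6.63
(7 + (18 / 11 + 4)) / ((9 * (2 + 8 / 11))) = 139 / 270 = 0.51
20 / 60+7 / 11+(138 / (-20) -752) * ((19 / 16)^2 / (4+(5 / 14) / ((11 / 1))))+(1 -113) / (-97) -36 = -253816381571 / 848136960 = -299.26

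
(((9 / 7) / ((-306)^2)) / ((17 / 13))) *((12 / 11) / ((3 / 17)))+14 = 2803891 / 200277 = 14.00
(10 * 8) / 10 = 8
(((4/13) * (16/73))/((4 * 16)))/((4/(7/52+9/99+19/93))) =22865/201932016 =0.00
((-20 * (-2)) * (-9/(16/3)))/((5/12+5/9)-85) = 486/605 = 0.80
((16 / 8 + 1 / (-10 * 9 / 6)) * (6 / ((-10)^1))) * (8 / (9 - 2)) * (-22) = 5104 / 175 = 29.17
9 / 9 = 1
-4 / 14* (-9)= 18 / 7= 2.57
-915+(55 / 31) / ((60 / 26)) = -170047 / 186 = -914.23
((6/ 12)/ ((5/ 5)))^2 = 1/ 4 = 0.25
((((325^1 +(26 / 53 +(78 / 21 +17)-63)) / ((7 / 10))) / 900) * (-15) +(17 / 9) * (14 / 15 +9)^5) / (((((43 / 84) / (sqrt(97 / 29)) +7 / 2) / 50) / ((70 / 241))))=493121541472508791696 / 646426538649225-2230615009816734488 * sqrt(2813) / 1939279615947675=701836.84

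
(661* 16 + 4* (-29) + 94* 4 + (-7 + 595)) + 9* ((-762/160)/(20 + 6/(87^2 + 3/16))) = 737771549739/64592960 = 11421.86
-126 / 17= -7.41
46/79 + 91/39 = 691/237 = 2.92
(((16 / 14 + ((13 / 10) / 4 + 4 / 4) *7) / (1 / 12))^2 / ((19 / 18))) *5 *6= 2067660027 / 4655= 444180.46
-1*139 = -139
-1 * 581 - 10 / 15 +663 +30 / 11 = 2774 / 33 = 84.06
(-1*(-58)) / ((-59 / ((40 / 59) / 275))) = -464 / 191455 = -0.00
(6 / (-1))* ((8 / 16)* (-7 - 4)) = 33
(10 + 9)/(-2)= -19/2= -9.50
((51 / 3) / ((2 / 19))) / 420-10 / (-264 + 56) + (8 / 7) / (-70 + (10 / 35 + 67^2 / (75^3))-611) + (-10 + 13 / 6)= -2538959637013 / 342990878685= -7.40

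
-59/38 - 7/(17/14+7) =-10509/4370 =-2.40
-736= -736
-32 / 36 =-8 / 9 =-0.89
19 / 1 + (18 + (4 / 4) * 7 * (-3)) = 16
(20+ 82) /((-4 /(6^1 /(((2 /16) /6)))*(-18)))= 408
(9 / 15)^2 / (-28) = -0.01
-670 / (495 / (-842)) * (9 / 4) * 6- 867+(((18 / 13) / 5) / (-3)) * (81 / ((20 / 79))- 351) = 103828743 / 7150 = 14521.50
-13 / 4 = -3.25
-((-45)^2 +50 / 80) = -16205 / 8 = -2025.62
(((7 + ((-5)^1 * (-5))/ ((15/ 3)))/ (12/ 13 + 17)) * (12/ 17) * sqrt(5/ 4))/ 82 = 468 * sqrt(5)/ 162401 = 0.01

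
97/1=97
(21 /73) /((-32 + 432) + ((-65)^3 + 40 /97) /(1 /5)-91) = -2037 /9720895496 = -0.00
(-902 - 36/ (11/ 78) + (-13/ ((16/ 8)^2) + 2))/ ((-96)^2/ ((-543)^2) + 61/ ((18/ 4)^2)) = -135269349975/ 355371632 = -380.64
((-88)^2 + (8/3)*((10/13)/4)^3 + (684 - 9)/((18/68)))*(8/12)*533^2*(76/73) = 237478729576/117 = 2029732731.42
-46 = -46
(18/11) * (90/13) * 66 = 9720/13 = 747.69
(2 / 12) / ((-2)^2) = 1 / 24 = 0.04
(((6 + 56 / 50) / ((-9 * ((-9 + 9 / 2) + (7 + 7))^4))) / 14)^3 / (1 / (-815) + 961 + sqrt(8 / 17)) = -1566703971229886464 / 4508836363862418051046224939474253125 + 38359698147328 * sqrt(34) / 901767272772483610209244987894850625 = -0.00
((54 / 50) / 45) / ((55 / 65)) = 39 / 1375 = 0.03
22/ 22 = 1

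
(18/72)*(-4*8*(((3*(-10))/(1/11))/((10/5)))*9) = 11880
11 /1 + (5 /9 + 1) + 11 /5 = 664 /45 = 14.76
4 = 4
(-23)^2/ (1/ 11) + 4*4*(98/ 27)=158681/ 27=5877.07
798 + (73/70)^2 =3915529/4900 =799.09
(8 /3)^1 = 8 /3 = 2.67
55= 55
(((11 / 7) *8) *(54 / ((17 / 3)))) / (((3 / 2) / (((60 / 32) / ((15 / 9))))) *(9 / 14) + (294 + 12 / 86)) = 34056 / 83861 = 0.41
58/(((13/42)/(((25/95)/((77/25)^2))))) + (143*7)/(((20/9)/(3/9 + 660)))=1244594166087/4184180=297452.35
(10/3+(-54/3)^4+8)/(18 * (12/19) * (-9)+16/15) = -14960695/14428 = -1036.92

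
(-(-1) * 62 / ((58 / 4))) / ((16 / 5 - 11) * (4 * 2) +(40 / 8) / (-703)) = -435860 / 6361469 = -0.07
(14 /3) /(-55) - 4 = -674 /165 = -4.08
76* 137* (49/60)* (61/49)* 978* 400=4141060640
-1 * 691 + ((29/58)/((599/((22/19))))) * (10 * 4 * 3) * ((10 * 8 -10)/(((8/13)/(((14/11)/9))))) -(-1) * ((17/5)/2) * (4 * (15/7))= -161221205/239001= -674.56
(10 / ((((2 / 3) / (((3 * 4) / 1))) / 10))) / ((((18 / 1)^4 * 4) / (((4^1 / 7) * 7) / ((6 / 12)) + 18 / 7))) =925 / 20412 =0.05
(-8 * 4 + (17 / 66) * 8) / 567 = -988 / 18711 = -0.05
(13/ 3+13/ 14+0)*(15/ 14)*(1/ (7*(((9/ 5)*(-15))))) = -1105/ 37044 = -0.03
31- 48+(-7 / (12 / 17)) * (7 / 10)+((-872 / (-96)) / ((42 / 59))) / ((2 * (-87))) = -10530097 / 438480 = -24.01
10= 10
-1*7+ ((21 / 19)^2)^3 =-243555046 / 47045881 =-5.18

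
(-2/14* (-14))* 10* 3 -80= -20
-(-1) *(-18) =-18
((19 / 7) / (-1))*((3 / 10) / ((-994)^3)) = 57 / 68747544880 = 0.00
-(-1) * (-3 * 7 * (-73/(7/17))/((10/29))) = 107967/10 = 10796.70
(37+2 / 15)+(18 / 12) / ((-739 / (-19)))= 824101 / 22170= 37.17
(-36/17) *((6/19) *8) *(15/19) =-25920/6137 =-4.22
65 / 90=13 / 18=0.72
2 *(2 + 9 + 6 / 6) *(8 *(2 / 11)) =384 / 11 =34.91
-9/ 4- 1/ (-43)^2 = -16645/ 7396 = -2.25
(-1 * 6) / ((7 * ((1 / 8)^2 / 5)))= -1920 / 7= -274.29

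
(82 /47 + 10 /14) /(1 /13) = 10517 /329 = 31.97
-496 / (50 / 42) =-10416 / 25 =-416.64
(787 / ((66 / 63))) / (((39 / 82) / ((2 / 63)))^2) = 10583576 / 3162159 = 3.35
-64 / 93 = -0.69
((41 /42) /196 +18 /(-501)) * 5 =-212725 /1374744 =-0.15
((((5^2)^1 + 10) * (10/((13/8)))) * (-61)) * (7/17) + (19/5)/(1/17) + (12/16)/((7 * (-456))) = -25138563057/4702880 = -5345.35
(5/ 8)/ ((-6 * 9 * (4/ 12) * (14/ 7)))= -0.02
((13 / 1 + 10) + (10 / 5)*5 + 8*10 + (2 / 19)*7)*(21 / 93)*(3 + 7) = 151270 / 589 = 256.83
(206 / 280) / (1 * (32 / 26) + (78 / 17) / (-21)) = 22763 / 31320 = 0.73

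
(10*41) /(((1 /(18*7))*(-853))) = -51660 /853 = -60.56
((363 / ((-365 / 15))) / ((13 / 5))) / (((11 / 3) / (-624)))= 976.44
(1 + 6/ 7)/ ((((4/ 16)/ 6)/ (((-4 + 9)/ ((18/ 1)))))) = 260/ 21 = 12.38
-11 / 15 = -0.73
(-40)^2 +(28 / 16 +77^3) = 1832539 / 4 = 458134.75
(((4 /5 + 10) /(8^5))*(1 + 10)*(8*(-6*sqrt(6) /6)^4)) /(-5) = -2673 /12800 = -0.21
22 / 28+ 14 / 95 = 1241 / 1330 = 0.93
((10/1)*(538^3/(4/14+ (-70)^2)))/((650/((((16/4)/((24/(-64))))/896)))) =-19465109/3344445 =-5.82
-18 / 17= -1.06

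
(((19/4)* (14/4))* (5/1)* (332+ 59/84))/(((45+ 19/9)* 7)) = 7964895/94976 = 83.86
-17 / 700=-0.02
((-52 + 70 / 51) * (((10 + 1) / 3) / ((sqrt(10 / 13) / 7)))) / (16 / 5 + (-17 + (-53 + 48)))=99407 * sqrt(130) / 14382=78.81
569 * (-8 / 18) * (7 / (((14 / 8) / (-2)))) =18208 / 9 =2023.11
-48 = -48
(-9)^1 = -9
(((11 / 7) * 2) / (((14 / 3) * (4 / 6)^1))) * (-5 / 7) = -495 / 686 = -0.72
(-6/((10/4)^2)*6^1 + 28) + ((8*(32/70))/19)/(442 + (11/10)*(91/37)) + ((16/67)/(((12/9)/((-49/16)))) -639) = -90511243975151/146622485100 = -617.31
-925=-925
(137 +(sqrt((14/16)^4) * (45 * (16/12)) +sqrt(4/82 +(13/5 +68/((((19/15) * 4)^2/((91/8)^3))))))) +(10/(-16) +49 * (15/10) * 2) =sqrt(242431079346390)/249280 +5269/16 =391.77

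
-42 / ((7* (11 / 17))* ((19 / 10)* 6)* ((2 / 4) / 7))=-2380 / 209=-11.39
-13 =-13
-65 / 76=-0.86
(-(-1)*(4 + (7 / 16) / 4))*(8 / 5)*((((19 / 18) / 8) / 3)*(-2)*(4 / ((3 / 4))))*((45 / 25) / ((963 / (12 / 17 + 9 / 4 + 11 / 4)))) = -484709 / 14733900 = -0.03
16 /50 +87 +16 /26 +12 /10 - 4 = 27669 /325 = 85.14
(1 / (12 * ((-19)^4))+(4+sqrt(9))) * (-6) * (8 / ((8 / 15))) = -164204475 / 260642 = -630.00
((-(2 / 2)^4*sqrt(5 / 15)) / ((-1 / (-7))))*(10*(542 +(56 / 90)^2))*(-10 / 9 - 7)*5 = 1122497348*sqrt(3) / 2187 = 888990.60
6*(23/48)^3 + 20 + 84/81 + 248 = 14913173/55296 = 269.70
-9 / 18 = -0.50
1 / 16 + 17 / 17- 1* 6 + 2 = -47 / 16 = -2.94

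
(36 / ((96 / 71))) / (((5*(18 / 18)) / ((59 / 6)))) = 4189 / 80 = 52.36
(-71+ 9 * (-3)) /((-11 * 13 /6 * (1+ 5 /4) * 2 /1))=392 /429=0.91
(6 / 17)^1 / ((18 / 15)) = 5 / 17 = 0.29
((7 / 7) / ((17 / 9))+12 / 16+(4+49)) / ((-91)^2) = 3691 / 563108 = 0.01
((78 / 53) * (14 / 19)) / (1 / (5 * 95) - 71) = -6825 / 446843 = -0.02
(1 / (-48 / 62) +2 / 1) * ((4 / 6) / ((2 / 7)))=119 / 72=1.65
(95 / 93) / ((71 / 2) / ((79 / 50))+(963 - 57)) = 7505 / 6821457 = 0.00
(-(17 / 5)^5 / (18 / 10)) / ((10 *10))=-1419857 / 562500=-2.52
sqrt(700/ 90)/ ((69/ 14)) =14 * sqrt(70)/ 207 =0.57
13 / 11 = 1.18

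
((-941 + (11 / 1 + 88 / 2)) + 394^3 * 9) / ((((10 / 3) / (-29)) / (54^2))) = -13964881286124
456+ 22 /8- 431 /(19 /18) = 3833 /76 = 50.43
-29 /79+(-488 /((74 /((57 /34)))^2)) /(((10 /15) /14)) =-351742729 /62511278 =-5.63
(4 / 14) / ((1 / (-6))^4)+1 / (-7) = 2591 / 7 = 370.14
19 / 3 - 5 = 4 / 3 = 1.33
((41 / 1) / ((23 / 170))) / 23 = 6970 / 529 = 13.18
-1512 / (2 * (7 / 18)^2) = -34992 / 7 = -4998.86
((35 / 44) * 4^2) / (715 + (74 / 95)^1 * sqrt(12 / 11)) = 903402500 / 50751796163 - 1968400 * sqrt(33) / 558269757793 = 0.02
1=1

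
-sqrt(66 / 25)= -1.62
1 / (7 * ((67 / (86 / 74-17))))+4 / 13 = 61794 / 225589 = 0.27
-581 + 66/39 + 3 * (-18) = -8233/13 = -633.31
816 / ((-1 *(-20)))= 204 / 5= 40.80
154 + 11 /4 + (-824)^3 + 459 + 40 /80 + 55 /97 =-217076535587 /388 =-559475607.18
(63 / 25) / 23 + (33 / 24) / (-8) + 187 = 6879307 / 36800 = 186.94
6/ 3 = 2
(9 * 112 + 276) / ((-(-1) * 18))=71.33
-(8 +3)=-11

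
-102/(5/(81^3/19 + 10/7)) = -379468254/665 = -570628.95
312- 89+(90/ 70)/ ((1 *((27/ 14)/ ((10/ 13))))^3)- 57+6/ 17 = 13594748692/ 81682263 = 166.43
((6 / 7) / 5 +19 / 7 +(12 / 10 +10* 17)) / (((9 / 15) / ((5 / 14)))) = 10155 / 98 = 103.62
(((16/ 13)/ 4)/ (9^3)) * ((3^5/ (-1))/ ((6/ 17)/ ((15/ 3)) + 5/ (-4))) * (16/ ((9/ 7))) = 152320/ 140751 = 1.08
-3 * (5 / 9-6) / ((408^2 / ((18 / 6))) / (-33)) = -539 / 55488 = -0.01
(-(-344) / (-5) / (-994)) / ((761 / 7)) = 172 / 270155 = 0.00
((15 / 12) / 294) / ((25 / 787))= 787 / 5880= 0.13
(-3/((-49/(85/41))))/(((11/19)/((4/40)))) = 969/44198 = 0.02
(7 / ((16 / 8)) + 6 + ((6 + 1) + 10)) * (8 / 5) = 212 / 5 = 42.40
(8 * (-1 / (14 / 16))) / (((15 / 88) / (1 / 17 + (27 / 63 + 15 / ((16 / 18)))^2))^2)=-30842455701761209 / 1092875175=-28221389.24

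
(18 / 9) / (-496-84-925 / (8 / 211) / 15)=-48 / 52955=-0.00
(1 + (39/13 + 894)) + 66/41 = 36884/41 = 899.61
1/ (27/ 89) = 89/ 27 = 3.30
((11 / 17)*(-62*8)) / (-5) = 5456 / 85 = 64.19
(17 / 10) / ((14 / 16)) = 68 / 35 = 1.94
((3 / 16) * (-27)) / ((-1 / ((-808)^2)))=3305124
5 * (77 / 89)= 385 / 89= 4.33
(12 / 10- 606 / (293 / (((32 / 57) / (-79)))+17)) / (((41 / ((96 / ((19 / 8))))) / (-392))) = -469.44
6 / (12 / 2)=1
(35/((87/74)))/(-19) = -2590/1653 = -1.57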